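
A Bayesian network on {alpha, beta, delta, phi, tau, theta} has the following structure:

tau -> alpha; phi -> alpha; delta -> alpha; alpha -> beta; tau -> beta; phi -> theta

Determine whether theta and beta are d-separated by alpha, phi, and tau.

Yes — theta and beta are d-separated given {alpha, phi, tau}.

Enumerating the 2 paths from theta to beta and testing each for blocking by {alpha, phi, tau}:
Path 1: theta ← phi → alpha ← tau → beta
  phi is a fork here and phi is conditioned on, so the path is blocked at phi.
Path 2: theta ← phi → alpha → beta
  phi is a fork here and phi is conditioned on, so the path is blocked at phi.
Since every path is blocked, d-separation holds.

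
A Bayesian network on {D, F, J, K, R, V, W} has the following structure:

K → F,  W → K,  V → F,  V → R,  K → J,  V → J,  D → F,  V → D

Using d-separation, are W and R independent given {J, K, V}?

There are 3 undirected paths between W and R; checking each against the conditioning set {J, K, V}:
  1. W → K → F ← V → R — K:chain[blocks]; F:collider[blocks]; V:fork[blocks] ⇒ blocked
  2. W → K → F ← D ← V → R — K:chain[blocks]; F:collider[blocks]; D:chain[open]; V:fork[blocks] ⇒ blocked
  3. W → K → J ← V → R — K:chain[blocks]; J:collider[open]; V:fork[blocks] ⇒ blocked
Every path is blocked, so W and R are d-separated given {J, K, V}.

Yes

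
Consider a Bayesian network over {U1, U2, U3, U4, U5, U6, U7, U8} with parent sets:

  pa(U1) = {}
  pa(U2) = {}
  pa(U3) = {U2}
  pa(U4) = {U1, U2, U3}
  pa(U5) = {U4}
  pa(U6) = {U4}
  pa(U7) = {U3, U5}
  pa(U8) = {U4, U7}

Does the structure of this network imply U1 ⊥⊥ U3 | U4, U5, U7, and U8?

There are 4 undirected paths between U1 and U3; checking each against the conditioning set {U4, U5, U7, U8}:
Path 1: U1 → U4 → U8 ← U7 ← U3
  U4 is a chain here and U4 is conditioned on, so the path is blocked at U4.
Path 2: U1 → U4 ← U2 → U3
  U4 is a collider and U4 is conditioned on, which opens it; U2 is a fork and U2 is not conditioned on — no node blocks this path, so it is active.
Path 3: U1 → U4 ← U3
  U4 is a collider and U4 is conditioned on, which opens it — no node blocks this path, so it is active.
Path 4: U1 → U4 → U5 → U7 ← U3
  U4 is a chain here and U4 is conditioned on, so the path is blocked at U4.
At least one path is unblocked, so d-separation fails.

No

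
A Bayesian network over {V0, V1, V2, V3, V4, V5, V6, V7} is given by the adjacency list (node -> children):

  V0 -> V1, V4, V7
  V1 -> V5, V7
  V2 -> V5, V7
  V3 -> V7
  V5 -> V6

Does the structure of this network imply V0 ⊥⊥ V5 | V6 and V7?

No — V0 and V5 are not d-separated given {V6, V7}.

4 paths connect V0 and V5; each must be blocked for d-separation to hold:
Path 1: V0 → V1 → V7 ← V2 → V5
  V1 is a chain and V1 is not conditioned on; V7 is a collider and V7 is conditioned on, which opens it; V2 is a fork and V2 is not conditioned on — no node blocks this path, so it is active.
Path 2: V0 → V1 → V5
  V1 is a chain and V1 is not conditioned on — no node blocks this path, so it is active.
Path 3: V0 → V7 ← V2 → V5
  V7 is a collider and V7 is conditioned on, which opens it; V2 is a fork and V2 is not conditioned on — no node blocks this path, so it is active.
Path 4: V0 → V7 ← V1 → V5
  V7 is a collider and V7 is conditioned on, which opens it; V1 is a fork and V1 is not conditioned on — no node blocks this path, so it is active.
Since the path V0 → V1 → V7 ← V2 → V5 is active, V0 and V5 are not d-separated given {V6, V7}.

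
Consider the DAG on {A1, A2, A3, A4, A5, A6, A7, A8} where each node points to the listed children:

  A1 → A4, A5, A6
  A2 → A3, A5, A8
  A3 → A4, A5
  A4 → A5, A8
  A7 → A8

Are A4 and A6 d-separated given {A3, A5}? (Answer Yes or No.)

We examine all 6 paths between A4 and A6:
  1. A4 ← A1 → A6 — A1:fork[open] ⇒ active
  2. A4 → A8 ← A2 → A3 → A5 ← A1 → A6 — A8:collider[blocks]; A2:fork[open]; A3:chain[blocks]; A5:collider[open]; A1:fork[open] ⇒ blocked
  3. A4 → A8 ← A2 → A5 ← A1 → A6 — A8:collider[blocks]; A2:fork[open]; A5:collider[open]; A1:fork[open] ⇒ blocked
  4. A4 ← A3 ← A2 → A5 ← A1 → A6 — A3:chain[blocks]; A2:fork[open]; A5:collider[open]; A1:fork[open] ⇒ blocked
  5. A4 ← A3 → A5 ← A1 → A6 — A3:fork[blocks]; A5:collider[open]; A1:fork[open] ⇒ blocked
  6. A4 → A5 ← A1 → A6 — A5:collider[open]; A1:fork[open] ⇒ active
Because an active path exists, A4 and A6 are not d-separated.

No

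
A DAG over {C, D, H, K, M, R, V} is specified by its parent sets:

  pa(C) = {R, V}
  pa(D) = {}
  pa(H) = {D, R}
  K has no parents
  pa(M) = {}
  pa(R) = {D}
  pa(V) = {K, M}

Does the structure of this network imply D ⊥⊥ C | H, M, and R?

Yes — D and C are d-separated given {H, M, R}.

We examine all 2 paths between D and C:
Path 1: D → H ← R → C
  R is a fork here and R is conditioned on, so the path is blocked at R.
Path 2: D → R → C
  R is a chain here and R is conditioned on, so the path is blocked at R.
Since every path is blocked, d-separation holds.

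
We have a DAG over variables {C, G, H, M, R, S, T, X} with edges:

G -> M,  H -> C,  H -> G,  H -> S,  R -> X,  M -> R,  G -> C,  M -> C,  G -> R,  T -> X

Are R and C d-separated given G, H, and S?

Enumerating the 6 paths from R to C and testing each for blocking by {G, H, S}:
Path 1: R ← G → C
  G is a fork here and G is conditioned on, so the path is blocked at G.
Path 2: R ← G ← H → C
  G is a chain here and G is conditioned on, so the path is blocked at G.
Path 3: R ← G → M → C
  G is a fork here and G is conditioned on, so the path is blocked at G.
Path 4: R ← M → C
  M is a fork and M is not conditioned on — no node blocks this path, so it is active.
Path 5: R ← M ← G → C
  G is a fork here and G is conditioned on, so the path is blocked at G.
Path 6: R ← M ← G ← H → C
  G is a chain here and G is conditioned on, so the path is blocked at G.
At least one path is unblocked, so d-separation fails.

No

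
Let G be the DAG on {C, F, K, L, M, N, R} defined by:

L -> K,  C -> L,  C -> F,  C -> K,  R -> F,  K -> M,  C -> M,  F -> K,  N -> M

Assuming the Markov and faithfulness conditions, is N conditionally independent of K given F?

Yes — N and K are d-separated given {F}.

4 paths connect N and K; each must be blocked for d-separation to hold:
  1. N → M ← K — M:collider[blocks] ⇒ blocked
  2. N → M ← C → K — M:collider[blocks]; C:fork[open] ⇒ blocked
  3. N → M ← C → F → K — M:collider[blocks]; C:fork[open]; F:chain[blocks] ⇒ blocked
  4. N → M ← C → L → K — M:collider[blocks]; C:fork[open]; L:chain[open] ⇒ blocked
Since every path is blocked, d-separation holds.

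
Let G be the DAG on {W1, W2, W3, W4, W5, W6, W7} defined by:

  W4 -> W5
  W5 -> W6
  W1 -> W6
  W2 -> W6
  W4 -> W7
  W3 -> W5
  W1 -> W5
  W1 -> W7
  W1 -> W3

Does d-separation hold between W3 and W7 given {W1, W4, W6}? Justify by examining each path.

Yes

We examine all 6 paths between W3 and W7:
  1. W3 ← W1 → W6 ← W5 ← W4 → W7 — W1:fork[blocks]; W6:collider[open]; W5:chain[open]; W4:fork[blocks] ⇒ blocked
  2. W3 ← W1 → W7 — W1:fork[blocks] ⇒ blocked
  3. W3 ← W1 → W5 ← W4 → W7 — W1:fork[blocks]; W5:collider[open]; W4:fork[blocks] ⇒ blocked
  4. W3 → W5 → W6 ← W1 → W7 — W5:chain[open]; W6:collider[open]; W1:fork[blocks] ⇒ blocked
  5. W3 → W5 ← W1 → W7 — W5:collider[open]; W1:fork[blocks] ⇒ blocked
  6. W3 → W5 ← W4 → W7 — W5:collider[open]; W4:fork[blocks] ⇒ blocked
Every path is blocked, so W3 and W7 are d-separated given {W1, W4, W6}.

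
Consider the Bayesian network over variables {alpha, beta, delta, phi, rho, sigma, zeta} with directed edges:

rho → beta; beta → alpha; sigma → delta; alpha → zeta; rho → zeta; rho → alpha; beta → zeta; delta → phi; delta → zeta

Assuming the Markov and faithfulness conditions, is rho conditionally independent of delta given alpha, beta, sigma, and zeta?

There are 5 undirected paths between rho and delta; checking each against the conditioning set {alpha, beta, sigma, zeta}:
Path 1: rho → alpha ← beta → zeta ← delta
  beta is a fork here and beta is conditioned on, so the path is blocked at beta.
Path 2: rho → alpha → zeta ← delta
  alpha is a chain here and alpha is conditioned on, so the path is blocked at alpha.
Path 3: rho → beta → alpha → zeta ← delta
  beta is a chain here and beta is conditioned on, so the path is blocked at beta.
Path 4: rho → beta → zeta ← delta
  beta is a chain here and beta is conditioned on, so the path is blocked at beta.
Path 5: rho → zeta ← delta
  zeta is a collider and zeta is conditioned on, which opens it — no node blocks this path, so it is active.
Since the path rho → zeta ← delta is active, rho and delta are not d-separated given {alpha, beta, sigma, zeta}.

No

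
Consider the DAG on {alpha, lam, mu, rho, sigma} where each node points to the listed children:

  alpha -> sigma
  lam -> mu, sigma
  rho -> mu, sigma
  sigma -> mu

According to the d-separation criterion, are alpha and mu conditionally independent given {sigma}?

No — alpha and mu are not d-separated given {sigma}.

We examine all 3 paths between alpha and mu:
  1. alpha → sigma ← lam → mu — sigma:collider[open]; lam:fork[open] ⇒ active
  2. alpha → sigma ← rho → mu — sigma:collider[open]; rho:fork[open] ⇒ active
  3. alpha → sigma → mu — sigma:chain[blocks] ⇒ blocked
Since the path alpha → sigma ← lam → mu is active, alpha and mu are not d-separated given {sigma}.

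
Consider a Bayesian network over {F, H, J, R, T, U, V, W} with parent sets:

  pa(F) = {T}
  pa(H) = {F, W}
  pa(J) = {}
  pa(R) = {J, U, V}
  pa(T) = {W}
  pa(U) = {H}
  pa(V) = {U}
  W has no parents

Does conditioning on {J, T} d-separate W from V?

No

4 paths connect W and V; each must be blocked for d-separation to hold:
  1. W → H → U → R ← V — H:chain[open]; U:chain[open]; R:collider[blocks] ⇒ blocked
  2. W → H → U → V — H:chain[open]; U:chain[open] ⇒ active
  3. W → T → F → H → U → R ← V — T:chain[blocks]; F:chain[open]; H:chain[open]; U:chain[open]; R:collider[blocks] ⇒ blocked
  4. W → T → F → H → U → V — T:chain[blocks]; F:chain[open]; H:chain[open]; U:chain[open] ⇒ blocked
Since the path W → H → U → V is active, W and V are not d-separated given {J, T}.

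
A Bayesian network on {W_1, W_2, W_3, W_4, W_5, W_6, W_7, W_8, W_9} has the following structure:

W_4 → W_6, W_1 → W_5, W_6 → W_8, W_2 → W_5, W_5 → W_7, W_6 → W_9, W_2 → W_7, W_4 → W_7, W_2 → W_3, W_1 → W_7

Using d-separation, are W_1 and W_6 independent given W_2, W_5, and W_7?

We examine all 3 paths between W_1 and W_6:
Path 1: W_1 → W_7 ← W_4 → W_6
  W_7 is a collider and W_7 is conditioned on, which opens it; W_4 is a fork and W_4 is not conditioned on — no node blocks this path, so it is active.
Path 2: W_1 → W_5 → W_7 ← W_4 → W_6
  W_5 is a chain here and W_5 is conditioned on, so the path is blocked at W_5.
Path 3: W_1 → W_5 ← W_2 → W_7 ← W_4 → W_6
  W_2 is a fork here and W_2 is conditioned on, so the path is blocked at W_2.
At least one path is unblocked, so d-separation fails.

No — W_1 and W_6 are not d-separated given {W_2, W_5, W_7}.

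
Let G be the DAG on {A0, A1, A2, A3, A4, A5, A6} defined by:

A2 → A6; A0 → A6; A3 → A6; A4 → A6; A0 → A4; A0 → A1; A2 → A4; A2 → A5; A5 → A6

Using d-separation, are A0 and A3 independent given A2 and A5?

Yes

We examine all 4 paths between A0 and A3:
Path 1: A0 → A6 ← A3
  A6 is a collider here and neither A6 nor any of its descendants is conditioned on, so the collider stays closed — the path is blocked at A6.
Path 2: A0 → A4 → A6 ← A3
  A6 is a collider here and neither A6 nor any of its descendants is conditioned on, so the collider stays closed — the path is blocked at A6.
Path 3: A0 → A4 ← A2 → A6 ← A3
  A4 is a collider here and neither A4 nor any of its descendants is conditioned on, so the collider stays closed — the path is blocked at A4.
Path 4: A0 → A4 ← A2 → A5 → A6 ← A3
  A4 is a collider here and neither A4 nor any of its descendants is conditioned on, so the collider stays closed — the path is blocked at A4.
Since every path is blocked, d-separation holds.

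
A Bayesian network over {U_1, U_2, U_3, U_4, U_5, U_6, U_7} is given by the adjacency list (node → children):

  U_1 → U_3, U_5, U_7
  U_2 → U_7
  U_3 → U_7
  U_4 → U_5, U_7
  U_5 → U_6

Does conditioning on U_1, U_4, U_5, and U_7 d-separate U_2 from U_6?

Yes

Enumerating the 3 paths from U_2 to U_6 and testing each for blocking by {U_1, U_4, U_5, U_7}:
Path 1: U_2 → U_7 ← U_1 → U_5 → U_6
  U_1 is a fork here and U_1 is conditioned on, so the path is blocked at U_1.
Path 2: U_2 → U_7 ← U_4 → U_5 → U_6
  U_4 is a fork here and U_4 is conditioned on, so the path is blocked at U_4.
Path 3: U_2 → U_7 ← U_3 ← U_1 → U_5 → U_6
  U_1 is a fork here and U_1 is conditioned on, so the path is blocked at U_1.
Every path is blocked, so U_2 and U_6 are d-separated given {U_1, U_4, U_5, U_7}.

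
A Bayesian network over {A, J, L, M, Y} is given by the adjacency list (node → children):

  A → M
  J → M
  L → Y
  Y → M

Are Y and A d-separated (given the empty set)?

Yes

The only undirected path from Y to A is:
Path 1: Y → M ← A
  M is a collider here and neither M nor any of its descendants is conditioned on, so the collider stays closed — the path is blocked at M.
Every path is blocked, so Y and A are d-separated given ∅.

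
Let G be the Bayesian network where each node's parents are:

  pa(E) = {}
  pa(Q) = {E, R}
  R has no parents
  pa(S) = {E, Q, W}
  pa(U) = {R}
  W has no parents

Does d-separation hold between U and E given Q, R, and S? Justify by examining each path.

Yes — U and E are d-separated given {Q, R, S}.

Enumerating the 2 paths from U to E and testing each for blocking by {Q, R, S}:
Path 1: U ← R → Q → S ← E
  R is a fork here and R is conditioned on, so the path is blocked at R.
Path 2: U ← R → Q ← E
  R is a fork here and R is conditioned on, so the path is blocked at R.
Every path is blocked, so U and E are d-separated given {Q, R, S}.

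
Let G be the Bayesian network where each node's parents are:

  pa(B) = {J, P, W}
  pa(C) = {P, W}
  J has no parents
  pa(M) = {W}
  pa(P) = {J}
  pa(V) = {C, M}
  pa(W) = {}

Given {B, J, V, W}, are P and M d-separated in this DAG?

No

6 paths connect P and M; each must be blocked for d-separation to hold:
  1. P → C ← W → M — C:collider[open]; W:fork[blocks] ⇒ blocked
  2. P → C → V ← M — C:chain[open]; V:collider[open] ⇒ active
  3. P ← J → B ← W → C → V ← M — J:fork[blocks]; B:collider[open]; W:fork[blocks]; C:chain[open]; V:collider[open] ⇒ blocked
  4. P ← J → B ← W → M — J:fork[blocks]; B:collider[open]; W:fork[blocks] ⇒ blocked
  5. P → B ← W → C → V ← M — B:collider[open]; W:fork[blocks]; C:chain[open]; V:collider[open] ⇒ blocked
  6. P → B ← W → M — B:collider[open]; W:fork[blocks] ⇒ blocked
At least one path is unblocked, so d-separation fails.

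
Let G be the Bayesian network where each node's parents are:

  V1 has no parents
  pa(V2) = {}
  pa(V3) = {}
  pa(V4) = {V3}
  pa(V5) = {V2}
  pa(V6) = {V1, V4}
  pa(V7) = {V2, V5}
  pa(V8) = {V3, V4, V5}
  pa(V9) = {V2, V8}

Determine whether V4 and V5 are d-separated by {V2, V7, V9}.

There are 6 undirected paths between V4 and V5; checking each against the conditioning set {V2, V7, V9}:
  1. V4 ← V3 → V8 → V9 ← V2 → V7 ← V5 — V3:fork[open]; V8:chain[open]; V9:collider[open]; V2:fork[blocks]; V7:collider[open] ⇒ blocked
  2. V4 ← V3 → V8 → V9 ← V2 → V5 — V3:fork[open]; V8:chain[open]; V9:collider[open]; V2:fork[blocks] ⇒ blocked
  3. V4 ← V3 → V8 ← V5 — V3:fork[open]; V8:collider[open] ⇒ active
  4. V4 → V8 → V9 ← V2 → V7 ← V5 — V8:chain[open]; V9:collider[open]; V2:fork[blocks]; V7:collider[open] ⇒ blocked
  5. V4 → V8 → V9 ← V2 → V5 — V8:chain[open]; V9:collider[open]; V2:fork[blocks] ⇒ blocked
  6. V4 → V8 ← V5 — V8:collider[open] ⇒ active
At least one path is unblocked, so d-separation fails.

No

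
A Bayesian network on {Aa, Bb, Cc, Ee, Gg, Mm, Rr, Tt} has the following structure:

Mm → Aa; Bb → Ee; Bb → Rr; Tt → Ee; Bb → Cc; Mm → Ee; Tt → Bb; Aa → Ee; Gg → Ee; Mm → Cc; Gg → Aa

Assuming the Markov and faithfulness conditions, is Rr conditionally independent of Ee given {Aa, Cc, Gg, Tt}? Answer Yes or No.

No

There are 5 undirected paths between Rr and Ee; checking each against the conditioning set {Aa, Cc, Gg, Tt}:
Path 1: Rr ← Bb → Ee
  Bb is a fork and Bb is not conditioned on — no node blocks this path, so it is active.
Path 2: Rr ← Bb ← Tt → Ee
  Tt is a fork here and Tt is conditioned on, so the path is blocked at Tt.
Path 3: Rr ← Bb → Cc ← Mm → Ee
  Bb is a fork and Bb is not conditioned on; Cc is a collider and Cc is conditioned on, which opens it; Mm is a fork and Mm is not conditioned on — no node blocks this path, so it is active.
Path 4: Rr ← Bb → Cc ← Mm → Aa → Ee
  Aa is a chain here and Aa is conditioned on, so the path is blocked at Aa.
Path 5: Rr ← Bb → Cc ← Mm → Aa ← Gg → Ee
  Gg is a fork here and Gg is conditioned on, so the path is blocked at Gg.
Since the path Rr ← Bb → Ee is active, Rr and Ee are not d-separated given {Aa, Cc, Gg, Tt}.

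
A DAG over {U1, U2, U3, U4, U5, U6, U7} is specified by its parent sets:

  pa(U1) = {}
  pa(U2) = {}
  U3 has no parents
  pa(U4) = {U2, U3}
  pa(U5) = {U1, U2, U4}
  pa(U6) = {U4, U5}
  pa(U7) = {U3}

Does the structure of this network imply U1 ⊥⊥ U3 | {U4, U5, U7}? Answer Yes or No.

No

There are 3 undirected paths between U1 and U3; checking each against the conditioning set {U4, U5, U7}:
Path 1: U1 → U5 ← U2 → U4 ← U3
  U5 is a collider and U5 is conditioned on, which opens it; U2 is a fork and U2 is not conditioned on; U4 is a collider and U4 is conditioned on, which opens it — no node blocks this path, so it is active.
Path 2: U1 → U5 → U6 ← U4 ← U3
  U5 is a chain here and U5 is conditioned on, so the path is blocked at U5.
Path 3: U1 → U5 ← U4 ← U3
  U4 is a chain here and U4 is conditioned on, so the path is blocked at U4.
Since the path U1 → U5 ← U2 → U4 ← U3 is active, U1 and U3 are not d-separated given {U4, U5, U7}.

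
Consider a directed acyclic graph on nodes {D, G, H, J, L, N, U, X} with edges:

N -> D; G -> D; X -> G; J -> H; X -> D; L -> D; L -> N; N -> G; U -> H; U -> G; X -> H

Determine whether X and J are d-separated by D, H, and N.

We examine all 5 paths between X and J:
  1. X → G ← U → H ← J — G:collider[open]; U:fork[open]; H:collider[open] ⇒ active
  2. X → H ← J — H:collider[open] ⇒ active
  3. X → D ← G ← U → H ← J — D:collider[open]; G:chain[open]; U:fork[open]; H:collider[open] ⇒ active
  4. X → D ← N → G ← U → H ← J — D:collider[open]; N:fork[blocks]; G:collider[open]; U:fork[open]; H:collider[open] ⇒ blocked
  5. X → D ← L → N → G ← U → H ← J — D:collider[open]; L:fork[open]; N:chain[blocks]; G:collider[open]; U:fork[open]; H:collider[open] ⇒ blocked
At least one path is unblocked, so d-separation fails.

No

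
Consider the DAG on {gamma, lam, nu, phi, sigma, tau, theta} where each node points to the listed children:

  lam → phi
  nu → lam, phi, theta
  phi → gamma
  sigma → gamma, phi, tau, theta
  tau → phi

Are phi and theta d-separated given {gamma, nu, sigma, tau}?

5 paths connect phi and theta; each must be blocked for d-separation to hold:
Path 1: phi ← tau ← sigma → theta
  tau is a chain here and tau is conditioned on, so the path is blocked at tau.
Path 2: phi ← sigma → theta
  sigma is a fork here and sigma is conditioned on, so the path is blocked at sigma.
Path 3: phi ← nu → theta
  nu is a fork here and nu is conditioned on, so the path is blocked at nu.
Path 4: phi → gamma ← sigma → theta
  sigma is a fork here and sigma is conditioned on, so the path is blocked at sigma.
Path 5: phi ← lam ← nu → theta
  nu is a fork here and nu is conditioned on, so the path is blocked at nu.
All paths are blocked; phi ⊥ theta | {gamma, nu, sigma, tau} holds.

Yes — phi and theta are d-separated given {gamma, nu, sigma, tau}.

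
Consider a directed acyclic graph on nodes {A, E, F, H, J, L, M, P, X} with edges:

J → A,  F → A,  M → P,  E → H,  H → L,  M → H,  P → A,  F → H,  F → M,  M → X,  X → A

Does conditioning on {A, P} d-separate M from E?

4 paths connect M and E; each must be blocked for d-separation to hold:
  1. M ← F → H ← E — F:fork[open]; H:collider[blocks] ⇒ blocked
  2. M → X → A ← F → H ← E — X:chain[open]; A:collider[open]; F:fork[open]; H:collider[blocks] ⇒ blocked
  3. M → P → A ← F → H ← E — P:chain[blocks]; A:collider[open]; F:fork[open]; H:collider[blocks] ⇒ blocked
  4. M → H ← E — H:collider[blocks] ⇒ blocked
Since every path is blocked, d-separation holds.

Yes — M and E are d-separated given {A, P}.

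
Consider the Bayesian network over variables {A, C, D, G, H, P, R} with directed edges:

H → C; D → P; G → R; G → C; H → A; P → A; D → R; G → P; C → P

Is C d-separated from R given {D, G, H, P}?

Yes — C and R are d-separated given {D, G, H, P}.

6 paths connect C and R; each must be blocked for d-separation to hold:
  1. C ← H → A ← P ← D → R — H:fork[blocks]; A:collider[blocks]; P:chain[blocks]; D:fork[blocks] ⇒ blocked
  2. C ← H → A ← P ← G → R — H:fork[blocks]; A:collider[blocks]; P:chain[blocks]; G:fork[blocks] ⇒ blocked
  3. C → P ← D → R — P:collider[open]; D:fork[blocks] ⇒ blocked
  4. C → P ← G → R — P:collider[open]; G:fork[blocks] ⇒ blocked
  5. C ← G → P ← D → R — G:fork[blocks]; P:collider[open]; D:fork[blocks] ⇒ blocked
  6. C ← G → R — G:fork[blocks] ⇒ blocked
Since every path is blocked, d-separation holds.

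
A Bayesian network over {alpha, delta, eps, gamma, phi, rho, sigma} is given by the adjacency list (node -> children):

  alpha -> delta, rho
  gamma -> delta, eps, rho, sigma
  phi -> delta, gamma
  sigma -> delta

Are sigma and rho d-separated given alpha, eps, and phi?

Enumerating the 6 paths from sigma to rho and testing each for blocking by {alpha, eps, phi}:
Path 1: sigma → delta ← phi → gamma → rho
  delta is a collider here and neither delta nor any of its descendants is conditioned on, so the collider stays closed — the path is blocked at delta.
Path 2: sigma → delta ← alpha → rho
  delta is a collider here and neither delta nor any of its descendants is conditioned on, so the collider stays closed — the path is blocked at delta.
Path 3: sigma → delta ← gamma → rho
  delta is a collider here and neither delta nor any of its descendants is conditioned on, so the collider stays closed — the path is blocked at delta.
Path 4: sigma ← gamma ← phi → delta ← alpha → rho
  phi is a fork here and phi is conditioned on, so the path is blocked at phi.
Path 5: sigma ← gamma → delta ← alpha → rho
  delta is a collider here and neither delta nor any of its descendants is conditioned on, so the collider stays closed — the path is blocked at delta.
Path 6: sigma ← gamma → rho
  gamma is a fork and gamma is not conditioned on — no node blocks this path, so it is active.
Since the path sigma ← gamma → rho is active, sigma and rho are not d-separated given {alpha, eps, phi}.

No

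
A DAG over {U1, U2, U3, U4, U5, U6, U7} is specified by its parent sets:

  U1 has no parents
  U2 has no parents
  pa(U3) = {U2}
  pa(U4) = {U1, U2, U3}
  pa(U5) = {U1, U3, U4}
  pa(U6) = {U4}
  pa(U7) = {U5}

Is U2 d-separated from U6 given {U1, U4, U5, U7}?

Yes

There are 4 undirected paths between U2 and U6; checking each against the conditioning set {U1, U4, U5, U7}:
Path 1: U2 → U4 → U6
  U4 is a chain here and U4 is conditioned on, so the path is blocked at U4.
Path 2: U2 → U3 → U4 → U6
  U4 is a chain here and U4 is conditioned on, so the path is blocked at U4.
Path 3: U2 → U3 → U5 ← U4 → U6
  U4 is a fork here and U4 is conditioned on, so the path is blocked at U4.
Path 4: U2 → U3 → U5 ← U1 → U4 → U6
  U1 is a fork here and U1 is conditioned on, so the path is blocked at U1.
Since every path is blocked, d-separation holds.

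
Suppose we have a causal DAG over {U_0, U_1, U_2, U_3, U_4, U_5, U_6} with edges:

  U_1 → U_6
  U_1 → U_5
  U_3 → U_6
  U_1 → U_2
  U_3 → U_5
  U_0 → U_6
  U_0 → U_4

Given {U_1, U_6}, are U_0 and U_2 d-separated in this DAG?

We examine all 2 paths between U_0 and U_2:
  1. U_0 → U_6 ← U_3 → U_5 ← U_1 → U_2 — U_6:collider[open]; U_3:fork[open]; U_5:collider[blocks]; U_1:fork[blocks] ⇒ blocked
  2. U_0 → U_6 ← U_1 → U_2 — U_6:collider[open]; U_1:fork[blocks] ⇒ blocked
Since every path is blocked, d-separation holds.

Yes — U_0 and U_2 are d-separated given {U_1, U_6}.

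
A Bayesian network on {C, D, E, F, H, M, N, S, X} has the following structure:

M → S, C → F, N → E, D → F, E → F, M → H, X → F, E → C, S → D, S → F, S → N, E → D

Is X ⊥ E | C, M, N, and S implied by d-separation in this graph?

Yes

There are 6 undirected paths between X and E; checking each against the conditioning set {C, M, N, S}:
Path 1: X → F ← D ← E
  F is a collider here and neither F nor any of its descendants is conditioned on, so the collider stays closed — the path is blocked at F.
Path 2: X → F ← D ← S → N → E
  F is a collider here and neither F nor any of its descendants is conditioned on, so the collider stays closed — the path is blocked at F.
Path 3: X → F ← C ← E
  F is a collider here and neither F nor any of its descendants is conditioned on, so the collider stays closed — the path is blocked at F.
Path 4: X → F ← E
  F is a collider here and neither F nor any of its descendants is conditioned on, so the collider stays closed — the path is blocked at F.
Path 5: X → F ← S → D ← E
  F is a collider here and neither F nor any of its descendants is conditioned on, so the collider stays closed — the path is blocked at F.
Path 6: X → F ← S → N → E
  F is a collider here and neither F nor any of its descendants is conditioned on, so the collider stays closed — the path is blocked at F.
All paths are blocked; X ⊥ E | {C, M, N, S} holds.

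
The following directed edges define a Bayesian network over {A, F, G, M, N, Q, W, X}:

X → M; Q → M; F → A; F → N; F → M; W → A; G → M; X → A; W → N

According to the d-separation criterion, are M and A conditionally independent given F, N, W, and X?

Enumerating the 3 paths from M to A and testing each for blocking by {F, N, W, X}:
  1. M ← X → A — X:fork[blocks] ⇒ blocked
  2. M ← F → A — F:fork[blocks] ⇒ blocked
  3. M ← F → N ← W → A — F:fork[blocks]; N:collider[open]; W:fork[blocks] ⇒ blocked
Every path is blocked, so M and A are d-separated given {F, N, W, X}.

Yes — M and A are d-separated given {F, N, W, X}.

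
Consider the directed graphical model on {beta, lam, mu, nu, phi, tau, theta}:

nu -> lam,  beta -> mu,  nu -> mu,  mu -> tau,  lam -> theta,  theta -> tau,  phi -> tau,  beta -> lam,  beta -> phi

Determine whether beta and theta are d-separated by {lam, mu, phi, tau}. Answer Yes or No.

Enumerating the 6 paths from beta to theta and testing each for blocking by {lam, mu, phi, tau}:
  1. beta → phi → tau ← theta — phi:chain[blocks]; tau:collider[open] ⇒ blocked
  2. beta → phi → tau ← mu ← nu → lam → theta — phi:chain[blocks]; tau:collider[open]; mu:chain[blocks]; nu:fork[open]; lam:chain[blocks] ⇒ blocked
  3. beta → lam ← nu → mu → tau ← theta — lam:collider[open]; nu:fork[open]; mu:chain[blocks]; tau:collider[open] ⇒ blocked
  4. beta → lam → theta — lam:chain[blocks] ⇒ blocked
  5. beta → mu ← nu → lam → theta — mu:collider[open]; nu:fork[open]; lam:chain[blocks] ⇒ blocked
  6. beta → mu → tau ← theta — mu:chain[blocks]; tau:collider[open] ⇒ blocked
Every path is blocked, so beta and theta are d-separated given {lam, mu, phi, tau}.

Yes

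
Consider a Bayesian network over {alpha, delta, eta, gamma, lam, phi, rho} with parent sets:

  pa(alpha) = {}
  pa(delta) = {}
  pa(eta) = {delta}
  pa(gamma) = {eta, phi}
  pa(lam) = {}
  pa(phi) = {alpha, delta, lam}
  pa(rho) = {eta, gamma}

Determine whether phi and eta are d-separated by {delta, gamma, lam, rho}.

There are 3 undirected paths between phi and eta; checking each against the conditioning set {delta, gamma, lam, rho}:
  1. phi ← delta → eta — delta:fork[blocks] ⇒ blocked
  2. phi → gamma ← eta — gamma:collider[open] ⇒ active
  3. phi → gamma → rho ← eta — gamma:chain[blocks]; rho:collider[open] ⇒ blocked
Since the path phi → gamma ← eta is active, phi and eta are not d-separated given {delta, gamma, lam, rho}.

No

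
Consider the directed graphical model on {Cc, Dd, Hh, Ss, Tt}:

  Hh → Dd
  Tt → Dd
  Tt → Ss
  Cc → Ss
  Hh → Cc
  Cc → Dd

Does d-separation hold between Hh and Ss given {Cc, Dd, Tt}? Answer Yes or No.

We examine all 4 paths between Hh and Ss:
  1. Hh → Dd ← Tt → Ss — Dd:collider[open]; Tt:fork[blocks] ⇒ blocked
  2. Hh → Dd ← Cc → Ss — Dd:collider[open]; Cc:fork[blocks] ⇒ blocked
  3. Hh → Cc → Dd ← Tt → Ss — Cc:chain[blocks]; Dd:collider[open]; Tt:fork[blocks] ⇒ blocked
  4. Hh → Cc → Ss — Cc:chain[blocks] ⇒ blocked
Every path is blocked, so Hh and Ss are d-separated given {Cc, Dd, Tt}.

Yes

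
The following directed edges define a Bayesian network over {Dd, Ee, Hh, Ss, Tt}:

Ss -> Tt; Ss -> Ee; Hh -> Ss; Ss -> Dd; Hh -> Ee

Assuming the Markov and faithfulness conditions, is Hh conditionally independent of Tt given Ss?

There are 2 undirected paths between Hh and Tt; checking each against the conditioning set {Ss}:
  1. Hh → Ss → Tt — Ss:chain[blocks] ⇒ blocked
  2. Hh → Ee ← Ss → Tt — Ee:collider[blocks]; Ss:fork[blocks] ⇒ blocked
Since every path is blocked, d-separation holds.

Yes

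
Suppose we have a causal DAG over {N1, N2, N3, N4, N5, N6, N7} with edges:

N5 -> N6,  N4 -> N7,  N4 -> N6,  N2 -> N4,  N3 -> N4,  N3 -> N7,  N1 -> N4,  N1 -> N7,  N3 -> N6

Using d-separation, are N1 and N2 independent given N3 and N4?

No — N1 and N2 are not d-separated given {N3, N4}.

We examine all 4 paths between N1 and N2:
  1. N1 → N7 ← N3 → N6 ← N4 ← N2 — N7:collider[blocks]; N3:fork[blocks]; N6:collider[blocks]; N4:chain[blocks] ⇒ blocked
  2. N1 → N7 ← N3 → N4 ← N2 — N7:collider[blocks]; N3:fork[blocks]; N4:collider[open] ⇒ blocked
  3. N1 → N7 ← N4 ← N2 — N7:collider[blocks]; N4:chain[blocks] ⇒ blocked
  4. N1 → N4 ← N2 — N4:collider[open] ⇒ active
At least one path is unblocked, so d-separation fails.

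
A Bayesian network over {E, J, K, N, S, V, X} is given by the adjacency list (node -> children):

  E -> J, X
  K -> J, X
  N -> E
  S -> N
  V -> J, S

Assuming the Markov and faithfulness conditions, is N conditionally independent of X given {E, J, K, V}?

Enumerating the 4 paths from N to X and testing each for blocking by {E, J, K, V}:
Path 1: N → E → X
  E is a chain here and E is conditioned on, so the path is blocked at E.
Path 2: N → E → J ← K → X
  E is a chain here and E is conditioned on, so the path is blocked at E.
Path 3: N ← S ← V → J ← E → X
  V is a fork here and V is conditioned on, so the path is blocked at V.
Path 4: N ← S ← V → J ← K → X
  V is a fork here and V is conditioned on, so the path is blocked at V.
Every path is blocked, so N and X are d-separated given {E, J, K, V}.

Yes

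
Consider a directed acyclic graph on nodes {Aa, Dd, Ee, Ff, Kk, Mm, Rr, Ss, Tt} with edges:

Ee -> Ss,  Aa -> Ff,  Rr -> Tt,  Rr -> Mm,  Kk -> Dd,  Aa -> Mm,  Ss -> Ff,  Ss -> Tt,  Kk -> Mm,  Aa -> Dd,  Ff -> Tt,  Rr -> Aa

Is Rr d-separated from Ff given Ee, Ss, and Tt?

5 paths connect Rr and Ff; each must be blocked for d-separation to hold:
Path 1: Rr → Mm ← Kk → Dd ← Aa → Ff
  Mm is a collider here and neither Mm nor any of its descendants is conditioned on, so the collider stays closed — the path is blocked at Mm.
Path 2: Rr → Mm ← Aa → Ff
  Mm is a collider here and neither Mm nor any of its descendants is conditioned on, so the collider stays closed — the path is blocked at Mm.
Path 3: Rr → Aa → Ff
  Aa is a chain and Aa is not conditioned on — no node blocks this path, so it is active.
Path 4: Rr → Tt ← Ff
  Tt is a collider and Tt is conditioned on, which opens it — no node blocks this path, so it is active.
Path 5: Rr → Tt ← Ss → Ff
  Ss is a fork here and Ss is conditioned on, so the path is blocked at Ss.
At least one path is unblocked, so d-separation fails.

No — Rr and Ff are not d-separated given {Ee, Ss, Tt}.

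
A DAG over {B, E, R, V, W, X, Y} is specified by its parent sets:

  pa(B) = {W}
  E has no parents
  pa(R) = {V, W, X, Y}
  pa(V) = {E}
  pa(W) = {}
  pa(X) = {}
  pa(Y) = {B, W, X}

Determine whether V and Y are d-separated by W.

4 paths connect V and Y; each must be blocked for d-separation to hold:
Path 1: V → R ← W → B → Y
  R is a collider here and neither R nor any of its descendants is conditioned on, so the collider stays closed — the path is blocked at R.
Path 2: V → R ← W → Y
  R is a collider here and neither R nor any of its descendants is conditioned on, so the collider stays closed — the path is blocked at R.
Path 3: V → R ← X → Y
  R is a collider here and neither R nor any of its descendants is conditioned on, so the collider stays closed — the path is blocked at R.
Path 4: V → R ← Y
  R is a collider here and neither R nor any of its descendants is conditioned on, so the collider stays closed — the path is blocked at R.
Every path is blocked, so V and Y are d-separated given {W}.

Yes — V and Y are d-separated given {W}.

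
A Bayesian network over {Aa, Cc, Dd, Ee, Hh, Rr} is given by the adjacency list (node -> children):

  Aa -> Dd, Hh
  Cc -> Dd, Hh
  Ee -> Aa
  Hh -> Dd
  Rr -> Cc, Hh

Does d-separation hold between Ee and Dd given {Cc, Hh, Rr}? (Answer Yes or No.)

We examine all 4 paths between Ee and Dd:
  1. Ee → Aa → Hh ← Cc → Dd — Aa:chain[open]; Hh:collider[open]; Cc:fork[blocks] ⇒ blocked
  2. Ee → Aa → Hh ← Rr → Cc → Dd — Aa:chain[open]; Hh:collider[open]; Rr:fork[blocks]; Cc:chain[blocks] ⇒ blocked
  3. Ee → Aa → Hh → Dd — Aa:chain[open]; Hh:chain[blocks] ⇒ blocked
  4. Ee → Aa → Dd — Aa:chain[open] ⇒ active
At least one path is unblocked, so d-separation fails.

No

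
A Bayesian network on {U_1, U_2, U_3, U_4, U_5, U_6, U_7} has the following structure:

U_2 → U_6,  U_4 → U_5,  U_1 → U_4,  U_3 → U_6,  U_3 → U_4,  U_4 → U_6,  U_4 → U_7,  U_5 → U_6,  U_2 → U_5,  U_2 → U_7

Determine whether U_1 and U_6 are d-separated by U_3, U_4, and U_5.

Yes — U_1 and U_6 are d-separated given {U_3, U_4, U_5}.

We examine all 6 paths between U_1 and U_6:
  1. U_1 → U_4 ← U_3 → U_6 — U_4:collider[open]; U_3:fork[blocks] ⇒ blocked
  2. U_1 → U_4 → U_6 — U_4:chain[blocks] ⇒ blocked
  3. U_1 → U_4 → U_5 ← U_2 → U_6 — U_4:chain[blocks]; U_5:collider[open]; U_2:fork[open] ⇒ blocked
  4. U_1 → U_4 → U_5 → U_6 — U_4:chain[blocks]; U_5:chain[blocks] ⇒ blocked
  5. U_1 → U_4 → U_7 ← U_2 → U_6 — U_4:chain[blocks]; U_7:collider[blocks]; U_2:fork[open] ⇒ blocked
  6. U_1 → U_4 → U_7 ← U_2 → U_5 → U_6 — U_4:chain[blocks]; U_7:collider[blocks]; U_2:fork[open]; U_5:chain[blocks] ⇒ blocked
All paths are blocked; U_1 ⊥ U_6 | {U_3, U_4, U_5} holds.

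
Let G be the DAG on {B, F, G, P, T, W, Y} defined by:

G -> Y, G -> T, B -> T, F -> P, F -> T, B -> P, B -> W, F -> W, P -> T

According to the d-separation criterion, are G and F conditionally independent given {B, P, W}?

There are 5 undirected paths between G and F; checking each against the conditioning set {B, P, W}:
  1. G → T ← F — T:collider[blocks] ⇒ blocked
  2. G → T ← B → P ← F — T:collider[blocks]; B:fork[blocks]; P:collider[open] ⇒ blocked
  3. G → T ← B → W ← F — T:collider[blocks]; B:fork[blocks]; W:collider[open] ⇒ blocked
  4. G → T ← P ← F — T:collider[blocks]; P:chain[blocks] ⇒ blocked
  5. G → T ← P ← B → W ← F — T:collider[blocks]; P:chain[blocks]; B:fork[blocks]; W:collider[open] ⇒ blocked
Since every path is blocked, d-separation holds.

Yes — G and F are d-separated given {B, P, W}.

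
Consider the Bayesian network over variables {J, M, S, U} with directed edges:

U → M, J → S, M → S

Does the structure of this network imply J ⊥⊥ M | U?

Yes — J and M are d-separated given {U}.

There is one path between J and M:
  1. J → S ← M — S:collider[blocks] ⇒ blocked
Every path is blocked, so J and M are d-separated given {U}.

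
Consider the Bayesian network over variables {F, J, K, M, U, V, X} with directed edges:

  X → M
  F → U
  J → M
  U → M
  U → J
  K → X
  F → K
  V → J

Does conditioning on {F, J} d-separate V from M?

No

There are 3 undirected paths between V and M; checking each against the conditioning set {F, J}:
  1. V → J → M — J:chain[blocks] ⇒ blocked
  2. V → J ← U → M — J:collider[open]; U:fork[open] ⇒ active
  3. V → J ← U ← F → K → X → M — J:collider[open]; U:chain[open]; F:fork[blocks]; K:chain[open]; X:chain[open] ⇒ blocked
Because an active path exists, V and M are not d-separated.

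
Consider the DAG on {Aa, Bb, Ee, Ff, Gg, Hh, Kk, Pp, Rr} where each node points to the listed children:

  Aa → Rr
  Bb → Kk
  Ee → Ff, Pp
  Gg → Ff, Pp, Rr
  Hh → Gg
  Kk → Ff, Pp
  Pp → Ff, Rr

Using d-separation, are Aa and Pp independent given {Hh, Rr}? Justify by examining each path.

No

Enumerating the 5 paths from Aa to Pp and testing each for blocking by {Hh, Rr}:
  1. Aa → Rr ← Pp — Rr:collider[open] ⇒ active
  2. Aa → Rr ← Gg → Pp — Rr:collider[open]; Gg:fork[open] ⇒ active
  3. Aa → Rr ← Gg → Ff ← Pp — Rr:collider[open]; Gg:fork[open]; Ff:collider[blocks] ⇒ blocked
  4. Aa → Rr ← Gg → Ff ← Ee → Pp — Rr:collider[open]; Gg:fork[open]; Ff:collider[blocks]; Ee:fork[open] ⇒ blocked
  5. Aa → Rr ← Gg → Ff ← Kk → Pp — Rr:collider[open]; Gg:fork[open]; Ff:collider[blocks]; Kk:fork[open] ⇒ blocked
Because an active path exists, Aa and Pp are not d-separated.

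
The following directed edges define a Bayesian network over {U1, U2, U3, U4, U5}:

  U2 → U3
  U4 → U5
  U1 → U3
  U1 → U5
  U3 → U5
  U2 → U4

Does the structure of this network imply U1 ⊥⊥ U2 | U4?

Yes — U1 and U2 are d-separated given {U4}.

Enumerating the 4 paths from U1 to U2 and testing each for blocking by {U4}:
Path 1: U1 → U3 ← U2
  U3 is a collider here and neither U3 nor any of its descendants is conditioned on, so the collider stays closed — the path is blocked at U3.
Path 2: U1 → U3 → U5 ← U4 ← U2
  U5 is a collider here and neither U5 nor any of its descendants is conditioned on, so the collider stays closed — the path is blocked at U5.
Path 3: U1 → U5 ← U3 ← U2
  U5 is a collider here and neither U5 nor any of its descendants is conditioned on, so the collider stays closed — the path is blocked at U5.
Path 4: U1 → U5 ← U4 ← U2
  U5 is a collider here and neither U5 nor any of its descendants is conditioned on, so the collider stays closed — the path is blocked at U5.
Every path is blocked, so U1 and U2 are d-separated given {U4}.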